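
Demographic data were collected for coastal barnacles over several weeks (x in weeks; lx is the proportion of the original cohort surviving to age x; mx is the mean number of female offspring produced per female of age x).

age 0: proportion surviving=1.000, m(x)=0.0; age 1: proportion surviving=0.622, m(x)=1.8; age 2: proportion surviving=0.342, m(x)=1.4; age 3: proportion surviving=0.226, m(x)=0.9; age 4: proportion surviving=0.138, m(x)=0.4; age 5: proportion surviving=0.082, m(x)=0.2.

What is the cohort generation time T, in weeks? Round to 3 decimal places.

1.596

lx·mx: 0, 1.1196, 0.4788, 0.2034, 0.0552, 0.0164 → R0 = 1.8734
x·lx·mx: 0, 1.1196, 0.9576, 0.6102, 0.2208, 0.082 → Σ = 2.9902
T = 2.9902 / 1.8734 = 1.596135… → 1.596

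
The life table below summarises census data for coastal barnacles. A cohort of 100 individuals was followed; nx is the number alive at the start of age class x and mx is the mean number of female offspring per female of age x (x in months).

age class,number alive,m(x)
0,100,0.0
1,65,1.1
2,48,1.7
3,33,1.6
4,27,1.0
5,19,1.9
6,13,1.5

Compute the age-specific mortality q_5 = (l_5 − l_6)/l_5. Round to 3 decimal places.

0.316

lx = nx/n0 = nx/100: 1, 0.65, 0.48, 0.33, 0.27, 0.19, 0.13
q_5 = (l_5 − l_6) / l_5 = (0.19 − 0.13) / 0.19
     = 0.06 / 0.19 = 0.315789… → 0.316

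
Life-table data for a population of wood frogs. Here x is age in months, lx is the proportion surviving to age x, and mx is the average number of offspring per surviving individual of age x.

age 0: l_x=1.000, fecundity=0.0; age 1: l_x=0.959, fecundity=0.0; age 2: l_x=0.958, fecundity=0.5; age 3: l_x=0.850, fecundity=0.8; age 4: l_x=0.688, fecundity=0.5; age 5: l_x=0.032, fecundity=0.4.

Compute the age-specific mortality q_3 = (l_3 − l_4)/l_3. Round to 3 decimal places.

q_3 = (l_3 − l_4) / l_3 = (0.85 − 0.688) / 0.85
     = 0.162 / 0.85 = 0.190588… → 0.191

0.191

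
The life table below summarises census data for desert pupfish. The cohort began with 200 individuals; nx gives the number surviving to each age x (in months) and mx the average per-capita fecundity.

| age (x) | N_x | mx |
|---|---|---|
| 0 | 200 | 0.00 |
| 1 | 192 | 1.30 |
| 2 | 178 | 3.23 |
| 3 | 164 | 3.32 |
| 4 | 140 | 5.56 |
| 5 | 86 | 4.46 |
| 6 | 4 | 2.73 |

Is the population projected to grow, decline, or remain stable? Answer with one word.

growing

lx = nx/n0 = nx/200: 1, 0.96, 0.89, 0.82, 0.7, 0.43, 0.02
R0 = Σ lx·mx = 0 + 1.248 + 2.8747 + 2.7224 + 3.892 + 1.9178 + 0.0546 = 12.7095
R0 > 1, so the population is growing.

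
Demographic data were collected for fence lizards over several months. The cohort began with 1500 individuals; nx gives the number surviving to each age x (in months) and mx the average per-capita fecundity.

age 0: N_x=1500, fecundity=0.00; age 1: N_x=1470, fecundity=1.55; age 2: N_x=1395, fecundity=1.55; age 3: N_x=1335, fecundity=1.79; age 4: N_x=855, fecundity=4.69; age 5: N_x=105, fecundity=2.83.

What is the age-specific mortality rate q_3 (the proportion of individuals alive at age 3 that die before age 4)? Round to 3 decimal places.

lx = nx/n0 = nx/1500: 1, 0.98, 0.93, 0.89, 0.57, 0.07
q_3 = (l_3 − l_4) / l_3 = (0.89 − 0.57) / 0.89
     = 0.32 / 0.89 = 0.359551… → 0.360

0.360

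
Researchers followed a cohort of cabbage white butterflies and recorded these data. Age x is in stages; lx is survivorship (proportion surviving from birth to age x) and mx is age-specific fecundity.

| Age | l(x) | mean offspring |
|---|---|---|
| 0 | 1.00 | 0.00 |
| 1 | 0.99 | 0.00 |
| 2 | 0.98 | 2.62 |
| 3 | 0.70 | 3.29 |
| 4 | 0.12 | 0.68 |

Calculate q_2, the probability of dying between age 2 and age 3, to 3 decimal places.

0.286

q_2 = (l_2 − l_3) / l_2 = (0.98 − 0.7) / 0.98
     = 0.28 / 0.98 = 0.285714… → 0.286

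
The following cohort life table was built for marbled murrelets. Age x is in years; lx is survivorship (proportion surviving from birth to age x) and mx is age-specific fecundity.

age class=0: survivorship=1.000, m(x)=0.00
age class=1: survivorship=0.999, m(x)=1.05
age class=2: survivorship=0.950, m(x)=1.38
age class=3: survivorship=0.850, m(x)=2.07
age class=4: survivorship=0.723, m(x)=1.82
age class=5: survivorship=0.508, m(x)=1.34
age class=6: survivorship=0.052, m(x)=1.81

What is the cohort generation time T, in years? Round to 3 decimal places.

2.928

lx·mx: 0, 1.04895, 1.311, 1.7595, 1.31586, 0.68072, 0.09412 → R0 = 6.21015
x·lx·mx: 0, 1.04895, 2.622, 5.2785, 5.26344, 3.4036, 0.56472 → Σ = 18.18121
T = 18.18121 / 6.21015 = 2.92766… → 2.928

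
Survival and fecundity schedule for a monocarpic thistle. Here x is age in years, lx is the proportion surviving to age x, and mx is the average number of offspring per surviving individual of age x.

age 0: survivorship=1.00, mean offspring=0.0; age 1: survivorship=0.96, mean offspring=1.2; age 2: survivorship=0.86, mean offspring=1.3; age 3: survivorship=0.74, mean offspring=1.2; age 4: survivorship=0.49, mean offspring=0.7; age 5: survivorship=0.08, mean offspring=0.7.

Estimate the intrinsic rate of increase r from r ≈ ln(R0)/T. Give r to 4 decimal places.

0.5859

R0 = Σ lx·mx = 0 + 1.152 + 1.118 + 0.888 + 0.343 + 0.056 = 3.557
Σ x·lx·mx = 7.704; T = 7.704/3.557 = 2.16587…
r ≈ ln(R0)/T = ln(3.557)/2.16587… = 0.58587… → 0.5859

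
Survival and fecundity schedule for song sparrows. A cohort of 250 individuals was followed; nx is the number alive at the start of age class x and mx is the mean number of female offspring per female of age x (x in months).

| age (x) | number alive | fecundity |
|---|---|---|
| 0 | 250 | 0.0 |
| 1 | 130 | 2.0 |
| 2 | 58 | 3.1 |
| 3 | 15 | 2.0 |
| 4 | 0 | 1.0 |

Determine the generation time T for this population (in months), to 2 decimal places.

1.51

lx = nx/n0 = nx/250: 1, 0.52, 0.232, 0.06, 0
lx·mx: 0, 1.04, 0.7192, 0.12, 0 → R0 = 1.8792
x·lx·mx: 0, 1.04, 1.4384, 0.36, 0 → Σ = 2.8384
T = 2.8384 / 1.8792 = 1.51043… → 1.51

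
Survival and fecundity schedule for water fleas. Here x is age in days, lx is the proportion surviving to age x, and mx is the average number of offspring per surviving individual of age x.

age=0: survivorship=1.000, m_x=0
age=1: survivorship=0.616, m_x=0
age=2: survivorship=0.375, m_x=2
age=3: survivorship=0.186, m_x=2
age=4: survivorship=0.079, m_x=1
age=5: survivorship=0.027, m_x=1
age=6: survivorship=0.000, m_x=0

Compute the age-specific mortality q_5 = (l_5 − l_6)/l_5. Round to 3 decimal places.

1.000

q_5 = (l_5 − l_6) / l_5 = (0.027 − 0) / 0.027
     = 0.027 / 0.027 = 1 → 1.000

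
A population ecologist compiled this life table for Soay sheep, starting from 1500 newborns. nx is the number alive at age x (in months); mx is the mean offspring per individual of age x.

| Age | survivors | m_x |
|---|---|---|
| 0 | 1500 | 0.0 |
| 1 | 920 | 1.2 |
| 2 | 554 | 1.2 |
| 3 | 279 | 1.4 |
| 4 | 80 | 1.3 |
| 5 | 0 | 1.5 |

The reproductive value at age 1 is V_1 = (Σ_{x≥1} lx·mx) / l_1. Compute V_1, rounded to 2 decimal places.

lx = nx/n0 = nx/1500: 1, 0.61333…, 0.36933…, 0.186, 0.05333…, 0
lx·mx for x ≥ 1: 0.736…, 0.4432…, 0.2604, 0.069333…, 0 → sum = 1.508933…
V_1 = 1.508933… / l_1 = 1.508933… / 0.613333… = 2.460217… → 2.46

2.46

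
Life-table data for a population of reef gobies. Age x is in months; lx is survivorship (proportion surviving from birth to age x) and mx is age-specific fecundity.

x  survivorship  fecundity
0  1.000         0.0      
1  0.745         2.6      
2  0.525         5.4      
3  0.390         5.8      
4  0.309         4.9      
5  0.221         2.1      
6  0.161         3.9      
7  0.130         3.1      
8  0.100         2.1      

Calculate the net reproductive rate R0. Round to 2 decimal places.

10.25

lx·mx by age: 0, 1.937, 2.835, 2.262, 1.5141, 0.4641, 0.6279, 0.403, 0.21
R0 = Σ lx·mx = 10.2531 → 10.25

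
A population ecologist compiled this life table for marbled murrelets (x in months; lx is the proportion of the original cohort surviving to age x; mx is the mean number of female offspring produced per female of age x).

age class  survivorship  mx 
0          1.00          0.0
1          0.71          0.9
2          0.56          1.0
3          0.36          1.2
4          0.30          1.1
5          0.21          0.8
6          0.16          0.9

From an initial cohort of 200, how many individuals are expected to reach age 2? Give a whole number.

Expected survivors = N0 · l_2 = 200 × 0.56 = 112 → 112

112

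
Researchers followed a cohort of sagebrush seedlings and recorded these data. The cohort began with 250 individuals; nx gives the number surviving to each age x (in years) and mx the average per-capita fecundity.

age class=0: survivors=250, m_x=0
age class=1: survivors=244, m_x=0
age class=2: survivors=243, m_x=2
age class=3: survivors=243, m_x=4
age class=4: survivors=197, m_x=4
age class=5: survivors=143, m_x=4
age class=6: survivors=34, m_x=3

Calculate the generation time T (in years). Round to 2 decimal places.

3.60

lx = nx/n0 = nx/250: 1, 0.976, 0.972, 0.972, 0.788, 0.572, 0.136
lx·mx: 0, 0, 1.944, 3.888, 3.152, 2.288, 0.408 → R0 = 11.68
x·lx·mx: 0, 0, 3.888, 11.664, 12.608, 11.44, 2.448 → Σ = 42.048
T = 42.048 / 11.68 = 3.6 → 3.60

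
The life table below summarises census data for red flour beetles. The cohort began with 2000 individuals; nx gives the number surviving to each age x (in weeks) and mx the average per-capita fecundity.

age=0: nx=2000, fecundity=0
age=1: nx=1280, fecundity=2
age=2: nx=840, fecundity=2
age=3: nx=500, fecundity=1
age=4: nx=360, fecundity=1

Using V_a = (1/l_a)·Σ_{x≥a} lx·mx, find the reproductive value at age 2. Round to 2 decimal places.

lx = nx/n0 = nx/2000: 1, 0.64, 0.42, 0.25, 0.18
lx·mx for x ≥ 2: 0.84, 0.25, 0.18 → sum = 1.27
V_2 = 1.27 / l_2 = 1.27 / 0.42 = 3.02381… → 3.02

3.02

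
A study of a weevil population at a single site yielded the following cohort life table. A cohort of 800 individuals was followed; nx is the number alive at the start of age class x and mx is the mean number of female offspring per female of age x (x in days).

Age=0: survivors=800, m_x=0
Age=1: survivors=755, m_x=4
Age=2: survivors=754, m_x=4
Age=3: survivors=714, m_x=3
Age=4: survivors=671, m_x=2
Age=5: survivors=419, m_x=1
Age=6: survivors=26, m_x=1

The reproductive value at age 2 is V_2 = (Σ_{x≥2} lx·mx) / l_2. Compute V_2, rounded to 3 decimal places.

lx = nx/n0 = nx/800: 1, 0.94375, 0.9425, 0.8925, 0.83875, 0.52375, 0.0325
lx·mx for x ≥ 2: 3.77, 2.6775, 1.6775, 0.52375, 0.0325 → sum = 8.68125
V_2 = 8.68125 / l_2 = 8.68125 / 0.9425 = 9.210875… → 9.211

9.211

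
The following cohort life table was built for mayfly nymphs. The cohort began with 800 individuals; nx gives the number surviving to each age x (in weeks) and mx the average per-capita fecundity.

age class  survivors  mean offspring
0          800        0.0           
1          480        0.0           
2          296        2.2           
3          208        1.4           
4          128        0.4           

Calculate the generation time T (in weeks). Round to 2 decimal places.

2.40

lx = nx/n0 = nx/800: 1, 0.6, 0.37, 0.26, 0.16
lx·mx: 0, 0, 0.814, 0.364, 0.064 → R0 = 1.242
x·lx·mx: 0, 0, 1.628, 1.092, 0.256 → Σ = 2.976
T = 2.976 / 1.242 = 2.396135… → 2.40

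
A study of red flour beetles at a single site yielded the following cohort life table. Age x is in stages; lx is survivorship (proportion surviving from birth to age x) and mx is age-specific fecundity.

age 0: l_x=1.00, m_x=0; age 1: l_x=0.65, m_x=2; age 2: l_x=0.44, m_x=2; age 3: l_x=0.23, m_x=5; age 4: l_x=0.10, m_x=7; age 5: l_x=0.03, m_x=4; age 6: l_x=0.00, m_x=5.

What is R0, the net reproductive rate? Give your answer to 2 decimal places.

4.15

lx·mx by age: 0, 1.3, 0.88, 1.15, 0.7, 0.12, 0
R0 = Σ lx·mx = 4.15 → 4.15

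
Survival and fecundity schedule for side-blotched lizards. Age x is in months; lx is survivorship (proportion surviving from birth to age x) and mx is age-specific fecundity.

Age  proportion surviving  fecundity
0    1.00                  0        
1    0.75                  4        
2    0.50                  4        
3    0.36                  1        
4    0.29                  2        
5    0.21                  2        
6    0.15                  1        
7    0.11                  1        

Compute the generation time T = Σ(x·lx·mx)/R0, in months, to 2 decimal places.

lx·mx: 0, 3, 2, 0.36, 0.58, 0.42, 0.15, 0.11 → R0 = 6.62
x·lx·mx: 0, 3, 4, 1.08, 2.32, 2.1, 0.9, 0.77 → Σ = 14.17
T = 14.17 / 6.62 = 2.140483… → 2.14

2.14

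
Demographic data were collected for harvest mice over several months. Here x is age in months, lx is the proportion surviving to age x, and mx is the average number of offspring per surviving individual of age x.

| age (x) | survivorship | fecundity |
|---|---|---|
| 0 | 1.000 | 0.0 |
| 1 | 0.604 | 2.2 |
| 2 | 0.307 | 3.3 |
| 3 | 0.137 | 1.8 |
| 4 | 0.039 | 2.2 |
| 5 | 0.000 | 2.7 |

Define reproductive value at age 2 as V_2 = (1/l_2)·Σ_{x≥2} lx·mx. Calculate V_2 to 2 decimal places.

lx·mx for x ≥ 2: 1.0131, 0.2466, 0.0858, 0 → sum = 1.3455
V_2 = 1.3455 / l_2 = 1.3455 / 0.307 = 4.382736… → 4.38

4.38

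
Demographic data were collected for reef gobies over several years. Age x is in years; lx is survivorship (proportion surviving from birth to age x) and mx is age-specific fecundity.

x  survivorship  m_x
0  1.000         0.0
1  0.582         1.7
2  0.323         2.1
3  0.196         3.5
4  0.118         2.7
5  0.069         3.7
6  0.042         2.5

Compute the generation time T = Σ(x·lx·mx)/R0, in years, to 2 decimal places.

lx·mx: 0, 0.9894, 0.6783, 0.686, 0.3186, 0.2553, 0.105 → R0 = 3.0326
x·lx·mx: 0, 0.9894, 1.3566, 2.058, 1.2744, 1.2765, 0.63 → Σ = 7.5849
T = 7.5849 / 3.0326 = 2.501121… → 2.50

2.50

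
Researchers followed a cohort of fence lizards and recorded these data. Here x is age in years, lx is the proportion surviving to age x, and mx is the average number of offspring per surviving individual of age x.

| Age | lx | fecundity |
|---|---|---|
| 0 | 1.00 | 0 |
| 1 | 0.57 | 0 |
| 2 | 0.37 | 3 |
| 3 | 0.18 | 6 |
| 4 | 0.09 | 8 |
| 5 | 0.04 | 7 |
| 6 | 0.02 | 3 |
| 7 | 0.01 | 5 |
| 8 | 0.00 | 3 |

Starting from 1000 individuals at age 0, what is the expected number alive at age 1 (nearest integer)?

Expected survivors = N0 · l_1 = 1000 × 0.57 = 570 → 570

570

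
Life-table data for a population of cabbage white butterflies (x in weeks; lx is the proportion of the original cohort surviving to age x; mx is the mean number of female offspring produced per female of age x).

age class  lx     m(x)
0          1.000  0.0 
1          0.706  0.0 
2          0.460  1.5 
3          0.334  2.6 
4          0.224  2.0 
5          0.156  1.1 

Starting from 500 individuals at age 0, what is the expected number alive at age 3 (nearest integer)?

167

Expected survivors = N0 · l_3 = 500 × 0.334 = 167 → 167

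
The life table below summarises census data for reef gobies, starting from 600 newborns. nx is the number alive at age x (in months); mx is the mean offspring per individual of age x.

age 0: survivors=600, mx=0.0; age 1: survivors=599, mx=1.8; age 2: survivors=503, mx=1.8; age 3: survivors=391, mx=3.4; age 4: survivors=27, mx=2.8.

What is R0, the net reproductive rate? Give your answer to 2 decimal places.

5.65

lx = nx/n0 = nx/600: 1, 0.99833…, 0.83833…, 0.65167…, 0.045
lx·mx by age: 0, 1.797…, 1.509…, 2.215667…, 0.126
R0 = Σ lx·mx = 5.647667… → 5.65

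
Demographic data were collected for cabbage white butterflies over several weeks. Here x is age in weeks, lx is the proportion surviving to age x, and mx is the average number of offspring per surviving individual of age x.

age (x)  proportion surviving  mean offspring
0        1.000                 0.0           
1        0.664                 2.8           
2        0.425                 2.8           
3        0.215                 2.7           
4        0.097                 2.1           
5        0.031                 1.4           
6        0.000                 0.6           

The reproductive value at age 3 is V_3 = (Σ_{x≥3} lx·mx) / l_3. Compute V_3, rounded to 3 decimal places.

3.849

lx·mx for x ≥ 3: 0.5805, 0.2037, 0.0434, 0 → sum = 0.8276
V_3 = 0.8276 / l_3 = 0.8276 / 0.215 = 3.849302… → 3.849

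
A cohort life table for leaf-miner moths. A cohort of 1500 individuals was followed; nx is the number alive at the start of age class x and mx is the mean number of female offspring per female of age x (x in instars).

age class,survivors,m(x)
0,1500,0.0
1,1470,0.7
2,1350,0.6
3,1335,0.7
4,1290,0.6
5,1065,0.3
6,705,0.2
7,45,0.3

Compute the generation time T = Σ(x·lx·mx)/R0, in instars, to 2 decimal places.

lx = nx/n0 = nx/1500: 1, 0.98, 0.9, 0.89, 0.86, 0.71, 0.47, 0.03
lx·mx: 0, 0.686, 0.54, 0.623, 0.516, 0.213, 0.094, 0.009 → R0 = 2.681
x·lx·mx: 0, 0.686, 1.08, 1.869, 2.064, 1.065, 0.564, 0.063 → Σ = 7.391
T = 7.391 / 2.681 = 2.756807… → 2.76

2.76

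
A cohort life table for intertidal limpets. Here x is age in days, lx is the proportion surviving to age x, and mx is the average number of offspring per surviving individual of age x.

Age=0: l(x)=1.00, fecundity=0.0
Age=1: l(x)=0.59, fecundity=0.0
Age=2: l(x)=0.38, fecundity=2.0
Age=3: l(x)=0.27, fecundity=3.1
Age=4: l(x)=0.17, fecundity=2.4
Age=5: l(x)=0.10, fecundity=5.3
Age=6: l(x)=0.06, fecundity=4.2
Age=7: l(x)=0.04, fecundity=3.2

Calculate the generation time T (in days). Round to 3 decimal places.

lx·mx: 0, 0, 0.76, 0.837, 0.408, 0.53, 0.252, 0.128 → R0 = 2.915
x·lx·mx: 0, 0, 1.52, 2.511, 1.632, 2.65, 1.512, 0.896 → Σ = 10.721
T = 10.721 / 2.915 = 3.677873… → 3.678

3.678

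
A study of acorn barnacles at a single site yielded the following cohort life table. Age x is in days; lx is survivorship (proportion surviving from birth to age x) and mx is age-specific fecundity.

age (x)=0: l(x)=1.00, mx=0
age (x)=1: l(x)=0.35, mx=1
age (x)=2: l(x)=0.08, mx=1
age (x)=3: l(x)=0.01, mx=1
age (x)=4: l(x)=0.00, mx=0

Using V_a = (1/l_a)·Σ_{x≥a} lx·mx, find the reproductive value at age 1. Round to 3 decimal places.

1.257

lx·mx for x ≥ 1: 0.35, 0.08, 0.01, 0 → sum = 0.44
V_1 = 0.44 / l_1 = 0.44 / 0.35 = 1.257143… → 1.257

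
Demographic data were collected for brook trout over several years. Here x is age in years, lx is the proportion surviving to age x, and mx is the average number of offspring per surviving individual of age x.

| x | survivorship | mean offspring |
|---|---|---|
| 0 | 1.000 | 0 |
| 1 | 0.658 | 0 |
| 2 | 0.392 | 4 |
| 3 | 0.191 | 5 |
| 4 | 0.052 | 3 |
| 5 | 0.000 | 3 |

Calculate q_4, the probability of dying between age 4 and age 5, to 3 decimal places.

1.000

q_4 = (l_4 − l_5) / l_4 = (0.052 − 0) / 0.052
     = 0.052 / 0.052 = 1 → 1.000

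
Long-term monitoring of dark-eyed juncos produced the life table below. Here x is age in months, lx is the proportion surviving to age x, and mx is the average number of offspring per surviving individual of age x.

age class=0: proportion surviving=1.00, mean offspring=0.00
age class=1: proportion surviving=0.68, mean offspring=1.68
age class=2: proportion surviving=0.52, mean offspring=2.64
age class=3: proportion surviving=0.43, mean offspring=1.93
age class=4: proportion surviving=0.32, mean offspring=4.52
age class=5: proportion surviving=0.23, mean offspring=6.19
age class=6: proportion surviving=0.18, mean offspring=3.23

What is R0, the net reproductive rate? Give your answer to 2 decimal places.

6.80

lx·mx by age: 0, 1.1424, 1.3728, 0.8299, 1.4464, 1.4237, 0.5814
R0 = Σ lx·mx = 6.7966 → 6.80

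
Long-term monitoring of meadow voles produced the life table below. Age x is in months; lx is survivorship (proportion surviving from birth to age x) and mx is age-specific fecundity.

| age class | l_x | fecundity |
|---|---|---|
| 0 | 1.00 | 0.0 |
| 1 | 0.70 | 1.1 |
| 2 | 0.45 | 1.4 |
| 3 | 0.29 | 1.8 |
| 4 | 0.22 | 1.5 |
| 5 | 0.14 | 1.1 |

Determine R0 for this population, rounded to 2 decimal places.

lx·mx by age: 0, 0.77, 0.63, 0.522, 0.33, 0.154
R0 = Σ lx·mx = 2.406 → 2.41

2.41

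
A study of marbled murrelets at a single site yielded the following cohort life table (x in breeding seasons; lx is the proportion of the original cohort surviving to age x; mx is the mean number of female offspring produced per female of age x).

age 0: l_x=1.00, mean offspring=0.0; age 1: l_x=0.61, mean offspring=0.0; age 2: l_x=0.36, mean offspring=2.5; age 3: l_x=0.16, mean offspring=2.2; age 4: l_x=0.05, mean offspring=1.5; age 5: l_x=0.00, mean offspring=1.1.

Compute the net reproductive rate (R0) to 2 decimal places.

lx·mx by age: 0, 0, 0.9, 0.352, 0.075, 0
R0 = Σ lx·mx = 1.327 → 1.33

1.33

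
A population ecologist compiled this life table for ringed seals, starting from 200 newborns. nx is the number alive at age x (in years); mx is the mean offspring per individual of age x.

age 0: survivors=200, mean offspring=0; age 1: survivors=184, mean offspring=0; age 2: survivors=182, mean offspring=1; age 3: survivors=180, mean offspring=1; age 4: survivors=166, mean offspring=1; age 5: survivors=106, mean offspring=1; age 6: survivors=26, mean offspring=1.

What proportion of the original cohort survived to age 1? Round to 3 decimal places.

l_1 = n_1/n_0 = 184/200 = 0.92 → 0.920

0.920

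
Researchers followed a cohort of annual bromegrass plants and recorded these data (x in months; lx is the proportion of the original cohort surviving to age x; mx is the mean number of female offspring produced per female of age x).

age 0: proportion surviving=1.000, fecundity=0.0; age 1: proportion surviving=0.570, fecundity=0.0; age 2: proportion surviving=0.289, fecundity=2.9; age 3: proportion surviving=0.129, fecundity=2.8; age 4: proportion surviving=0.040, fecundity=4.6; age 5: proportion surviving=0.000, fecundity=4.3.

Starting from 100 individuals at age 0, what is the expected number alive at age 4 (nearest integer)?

Expected survivors = N0 · l_4 = 100 × 0.040 = 4 → 4

4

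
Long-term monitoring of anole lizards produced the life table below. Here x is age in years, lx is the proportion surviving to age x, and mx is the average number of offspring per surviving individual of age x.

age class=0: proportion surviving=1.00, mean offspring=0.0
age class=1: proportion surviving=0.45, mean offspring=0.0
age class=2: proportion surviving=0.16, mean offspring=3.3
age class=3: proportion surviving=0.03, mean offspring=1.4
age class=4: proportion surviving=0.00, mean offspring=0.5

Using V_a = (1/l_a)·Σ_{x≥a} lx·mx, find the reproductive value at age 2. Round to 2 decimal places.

lx·mx for x ≥ 2: 0.528, 0.042, 0 → sum = 0.57
V_2 = 0.57 / l_2 = 0.57 / 0.16 = 3.5625 → 3.56

3.56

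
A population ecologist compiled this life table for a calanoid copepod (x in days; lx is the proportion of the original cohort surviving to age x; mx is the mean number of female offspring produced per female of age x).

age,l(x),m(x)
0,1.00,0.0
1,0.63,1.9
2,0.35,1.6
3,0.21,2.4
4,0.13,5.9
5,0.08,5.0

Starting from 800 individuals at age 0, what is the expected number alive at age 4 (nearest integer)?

Expected survivors = N0 · l_4 = 800 × 0.13 = 104 → 104

104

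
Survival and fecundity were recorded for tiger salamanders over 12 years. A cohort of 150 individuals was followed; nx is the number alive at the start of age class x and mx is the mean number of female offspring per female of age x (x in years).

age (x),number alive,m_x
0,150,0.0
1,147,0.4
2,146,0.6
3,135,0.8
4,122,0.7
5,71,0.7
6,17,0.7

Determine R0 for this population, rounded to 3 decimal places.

lx = nx/n0 = nx/150: 1, 0.98, 0.97333…, 0.9, 0.81333…, 0.47333…, 0.11333…
lx·mx by age: 0, 0.392, 0.584…, 0.72, 0.569333…, 0.331333…, 0.079333…
R0 = Σ lx·mx = 2.676… → 2.676

2.676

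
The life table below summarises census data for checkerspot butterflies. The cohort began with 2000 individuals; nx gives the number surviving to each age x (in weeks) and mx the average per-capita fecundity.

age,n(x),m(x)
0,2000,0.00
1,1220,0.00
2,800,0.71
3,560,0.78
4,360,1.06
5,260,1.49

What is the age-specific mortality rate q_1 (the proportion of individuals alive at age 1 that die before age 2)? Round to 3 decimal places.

lx = nx/n0 = nx/2000: 1, 0.61, 0.4, 0.28, 0.18, 0.13
q_1 = (l_1 − l_2) / l_1 = (0.61 − 0.4) / 0.61
     = 0.21 / 0.61 = 0.344262… → 0.344

0.344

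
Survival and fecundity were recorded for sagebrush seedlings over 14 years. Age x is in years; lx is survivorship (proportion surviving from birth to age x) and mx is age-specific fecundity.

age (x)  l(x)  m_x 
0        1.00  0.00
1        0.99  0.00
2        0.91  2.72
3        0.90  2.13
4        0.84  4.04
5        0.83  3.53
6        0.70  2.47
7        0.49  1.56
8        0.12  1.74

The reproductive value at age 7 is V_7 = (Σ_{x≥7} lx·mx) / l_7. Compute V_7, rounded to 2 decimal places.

lx·mx for x ≥ 7: 0.7644, 0.2088 → sum = 0.9732
V_7 = 0.9732 / l_7 = 0.9732 / 0.49 = 1.986122… → 1.99

1.99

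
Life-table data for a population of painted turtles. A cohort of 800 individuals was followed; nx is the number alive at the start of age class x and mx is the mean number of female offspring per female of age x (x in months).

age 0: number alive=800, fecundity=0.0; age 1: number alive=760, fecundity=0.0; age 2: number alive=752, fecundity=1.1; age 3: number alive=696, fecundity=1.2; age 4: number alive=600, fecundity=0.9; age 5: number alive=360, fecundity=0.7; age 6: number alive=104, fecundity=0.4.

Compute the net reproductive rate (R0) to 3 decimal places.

3.120

lx = nx/n0 = nx/800: 1, 0.95, 0.94, 0.87, 0.75, 0.45, 0.13
lx·mx by age: 0, 0, 1.034, 1.044, 0.675, 0.315, 0.052
R0 = Σ lx·mx = 3.12 → 3.120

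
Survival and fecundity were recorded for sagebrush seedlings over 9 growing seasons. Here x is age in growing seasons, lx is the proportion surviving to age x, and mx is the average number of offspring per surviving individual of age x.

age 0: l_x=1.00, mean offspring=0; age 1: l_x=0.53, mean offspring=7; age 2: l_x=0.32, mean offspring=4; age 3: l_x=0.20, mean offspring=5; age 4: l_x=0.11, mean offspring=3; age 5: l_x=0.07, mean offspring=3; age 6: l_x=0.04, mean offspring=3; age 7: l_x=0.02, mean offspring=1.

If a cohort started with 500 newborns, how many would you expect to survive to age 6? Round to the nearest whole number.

20

Expected survivors = N0 · l_6 = 500 × 0.04 = 20 → 20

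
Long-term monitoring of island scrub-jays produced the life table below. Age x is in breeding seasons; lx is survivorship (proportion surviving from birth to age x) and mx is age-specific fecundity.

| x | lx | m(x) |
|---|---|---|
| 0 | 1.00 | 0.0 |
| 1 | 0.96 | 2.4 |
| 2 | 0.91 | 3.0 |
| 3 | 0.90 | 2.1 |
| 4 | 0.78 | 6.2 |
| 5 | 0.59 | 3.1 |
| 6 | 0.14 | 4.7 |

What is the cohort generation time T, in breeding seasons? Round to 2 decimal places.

3.22

lx·mx: 0, 2.304, 2.73, 1.89, 4.836, 1.829, 0.658 → R0 = 14.247
x·lx·mx: 0, 2.304, 5.46, 5.67, 19.344, 9.145, 3.948 → Σ = 45.871
T = 45.871 / 14.247 = 3.219695… → 3.22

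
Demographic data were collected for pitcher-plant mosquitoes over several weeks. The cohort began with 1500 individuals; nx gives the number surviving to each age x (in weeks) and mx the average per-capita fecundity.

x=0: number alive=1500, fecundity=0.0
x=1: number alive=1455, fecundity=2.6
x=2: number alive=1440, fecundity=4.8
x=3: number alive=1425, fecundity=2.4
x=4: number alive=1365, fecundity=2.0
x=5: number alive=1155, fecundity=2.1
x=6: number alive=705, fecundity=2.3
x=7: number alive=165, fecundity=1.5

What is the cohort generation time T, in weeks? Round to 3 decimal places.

lx = nx/n0 = nx/1500: 1, 0.97, 0.96, 0.95, 0.91, 0.77, 0.47, 0.11
lx·mx: 0, 2.522, 4.608, 2.28, 1.82, 1.617, 1.081, 0.165 → R0 = 14.093
x·lx·mx: 0, 2.522, 9.216, 6.84, 7.28, 8.085, 6.486, 1.155 → Σ = 41.584
T = 41.584 / 14.093 = 2.950685… → 2.951

2.951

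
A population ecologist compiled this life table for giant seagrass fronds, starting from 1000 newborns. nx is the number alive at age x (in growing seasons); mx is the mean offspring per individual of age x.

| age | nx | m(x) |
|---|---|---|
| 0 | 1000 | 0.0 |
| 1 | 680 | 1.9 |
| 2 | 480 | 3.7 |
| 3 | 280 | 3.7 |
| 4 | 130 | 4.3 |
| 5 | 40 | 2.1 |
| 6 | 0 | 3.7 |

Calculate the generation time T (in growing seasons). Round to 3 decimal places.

lx = nx/n0 = nx/1000: 1, 0.68, 0.48, 0.28, 0.13, 0.04, 0
lx·mx: 0, 1.292, 1.776, 1.036, 0.559, 0.084, 0 → R0 = 4.747
x·lx·mx: 0, 1.292, 3.552, 3.108, 2.236, 0.42, 0 → Σ = 10.608
T = 10.608 / 4.747 = 2.234675… → 2.235

2.235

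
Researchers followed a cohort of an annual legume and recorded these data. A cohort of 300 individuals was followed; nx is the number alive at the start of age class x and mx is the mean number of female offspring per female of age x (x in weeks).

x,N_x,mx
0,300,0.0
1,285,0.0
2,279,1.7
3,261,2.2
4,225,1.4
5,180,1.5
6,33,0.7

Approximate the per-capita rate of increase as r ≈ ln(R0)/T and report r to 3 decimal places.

lx = nx/n0 = nx/300: 1, 0.95, 0.93, 0.87, 0.75, 0.6, 0.11
R0 = Σ lx·mx = 0 + 0 + 1.581 + 1.914 + 1.05 + 0.9 + 0.077 = 5.522
Σ x·lx·mx = 18.066; T = 18.066/5.522 = 3.27164…
r ≈ ln(R0)/T = ln(5.522)/3.27164… = 0.52229… → 0.522

0.522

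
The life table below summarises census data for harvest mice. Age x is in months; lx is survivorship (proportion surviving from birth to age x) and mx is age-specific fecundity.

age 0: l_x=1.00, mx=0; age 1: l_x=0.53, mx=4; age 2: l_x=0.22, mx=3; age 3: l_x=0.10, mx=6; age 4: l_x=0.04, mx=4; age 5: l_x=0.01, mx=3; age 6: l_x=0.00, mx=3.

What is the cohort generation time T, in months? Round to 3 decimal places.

1.689

lx·mx: 0, 2.12, 0.66, 0.6, 0.16, 0.03, 0 → R0 = 3.57
x·lx·mx: 0, 2.12, 1.32, 1.8, 0.64, 0.15, 0 → Σ = 6.03
T = 6.03 / 3.57 = 1.689076… → 1.689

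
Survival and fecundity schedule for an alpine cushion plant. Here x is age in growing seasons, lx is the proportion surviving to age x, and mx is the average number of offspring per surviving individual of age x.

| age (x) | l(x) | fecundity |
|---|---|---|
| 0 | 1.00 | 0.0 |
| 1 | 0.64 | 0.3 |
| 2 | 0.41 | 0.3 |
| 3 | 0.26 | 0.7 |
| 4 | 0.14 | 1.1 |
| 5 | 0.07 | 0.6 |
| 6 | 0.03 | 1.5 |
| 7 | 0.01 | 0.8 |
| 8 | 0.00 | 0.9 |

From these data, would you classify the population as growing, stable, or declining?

declining

R0 = Σ lx·mx = 0 + 0.192 + 0.123 + 0.182 + 0.154 + 0.042 + 0.045 + 0.008 + 0 = 0.746
R0 < 1, so the population is declining.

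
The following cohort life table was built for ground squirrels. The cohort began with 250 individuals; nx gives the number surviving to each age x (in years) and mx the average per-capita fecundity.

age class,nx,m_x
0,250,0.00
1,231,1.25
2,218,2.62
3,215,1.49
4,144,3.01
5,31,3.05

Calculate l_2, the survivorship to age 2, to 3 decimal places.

l_2 = n_2/n_0 = 218/250 = 0.872 → 0.872

0.872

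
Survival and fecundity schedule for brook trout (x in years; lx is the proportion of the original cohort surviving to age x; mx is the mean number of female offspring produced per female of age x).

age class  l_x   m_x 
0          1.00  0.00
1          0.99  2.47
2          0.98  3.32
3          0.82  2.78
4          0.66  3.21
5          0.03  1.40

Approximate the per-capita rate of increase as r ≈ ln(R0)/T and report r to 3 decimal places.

R0 = Σ lx·mx = 0 + 2.4453 + 3.2536 + 2.2796 + 2.1186 + 0.042 = 10.1391
Σ x·lx·mx = 24.4757; T = 24.4757/10.1391 = 2.41399…
r ≈ ln(R0)/T = ln(10.1391)/2.41399… = 0.95957… → 0.960

0.960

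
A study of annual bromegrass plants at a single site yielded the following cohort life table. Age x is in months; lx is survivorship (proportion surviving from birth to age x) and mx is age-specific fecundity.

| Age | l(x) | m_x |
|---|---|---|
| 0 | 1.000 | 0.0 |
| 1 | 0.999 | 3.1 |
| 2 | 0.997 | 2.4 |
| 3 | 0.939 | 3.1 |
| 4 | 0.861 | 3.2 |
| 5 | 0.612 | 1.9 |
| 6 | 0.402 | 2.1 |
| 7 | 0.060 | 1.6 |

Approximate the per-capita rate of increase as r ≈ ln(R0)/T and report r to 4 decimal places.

0.8745

R0 = Σ lx·mx = 0 + 3.0969 + 2.3928 + 2.9109 + 2.7552 + 1.1628 + 0.8442 + 0.096 = 13.2588
Σ x·lx·mx = 39.1872; T = 39.1872/13.2588 = 2.95556…
r ≈ ln(R0)/T = ln(13.2588)/2.95556… = 0.874508… → 0.8745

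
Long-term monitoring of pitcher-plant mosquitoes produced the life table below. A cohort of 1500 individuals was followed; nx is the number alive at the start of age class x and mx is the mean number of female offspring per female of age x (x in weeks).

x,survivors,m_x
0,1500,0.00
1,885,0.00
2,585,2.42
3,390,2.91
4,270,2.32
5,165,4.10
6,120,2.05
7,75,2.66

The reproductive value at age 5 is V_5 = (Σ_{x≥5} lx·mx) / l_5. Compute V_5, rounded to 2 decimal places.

lx = nx/n0 = nx/1500: 1, 0.59, 0.39, 0.26, 0.18, 0.11, 0.08, 0.05
lx·mx for x ≥ 5: 0.451, 0.164, 0.133 → sum = 0.748
V_5 = 0.748 / l_5 = 0.748 / 0.11 = 6.8 → 6.80

6.80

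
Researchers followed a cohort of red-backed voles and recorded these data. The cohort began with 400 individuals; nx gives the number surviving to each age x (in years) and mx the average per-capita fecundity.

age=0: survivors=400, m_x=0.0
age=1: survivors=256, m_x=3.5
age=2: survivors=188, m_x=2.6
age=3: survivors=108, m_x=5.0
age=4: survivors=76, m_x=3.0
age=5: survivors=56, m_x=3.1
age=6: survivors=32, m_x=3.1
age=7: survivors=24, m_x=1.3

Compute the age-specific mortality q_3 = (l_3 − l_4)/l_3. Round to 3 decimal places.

lx = nx/n0 = nx/400: 1, 0.64, 0.47, 0.27, 0.19, 0.14, 0.08, 0.06
q_3 = (l_3 − l_4) / l_3 = (0.27 − 0.19) / 0.27
     = 0.08 / 0.27 = 0.296296… → 0.296

0.296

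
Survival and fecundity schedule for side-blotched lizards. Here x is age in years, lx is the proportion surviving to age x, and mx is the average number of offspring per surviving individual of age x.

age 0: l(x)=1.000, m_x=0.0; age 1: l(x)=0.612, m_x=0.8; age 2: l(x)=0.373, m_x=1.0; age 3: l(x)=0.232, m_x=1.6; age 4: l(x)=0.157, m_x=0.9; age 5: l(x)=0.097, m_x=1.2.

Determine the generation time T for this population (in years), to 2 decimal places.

2.34

lx·mx: 0, 0.4896, 0.373, 0.3712, 0.1413, 0.1164 → R0 = 1.4915
x·lx·mx: 0, 0.4896, 0.746, 1.1136, 0.5652, 0.582 → Σ = 3.4964
T = 3.4964 / 1.4915 = 2.344217… → 2.34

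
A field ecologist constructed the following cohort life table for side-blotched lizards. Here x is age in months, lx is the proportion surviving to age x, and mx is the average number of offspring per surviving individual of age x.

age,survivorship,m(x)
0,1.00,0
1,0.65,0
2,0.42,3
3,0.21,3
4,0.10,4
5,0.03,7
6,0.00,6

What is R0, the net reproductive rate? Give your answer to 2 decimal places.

2.50

lx·mx by age: 0, 0, 1.26, 0.63, 0.4, 0.21, 0
R0 = Σ lx·mx = 2.5 → 2.50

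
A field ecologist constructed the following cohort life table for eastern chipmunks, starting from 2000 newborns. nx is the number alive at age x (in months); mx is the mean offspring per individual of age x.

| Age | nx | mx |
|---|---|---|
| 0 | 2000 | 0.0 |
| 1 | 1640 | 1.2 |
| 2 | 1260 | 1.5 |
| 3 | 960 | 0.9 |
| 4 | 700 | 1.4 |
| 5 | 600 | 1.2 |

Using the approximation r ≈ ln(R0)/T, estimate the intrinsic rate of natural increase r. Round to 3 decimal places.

lx = nx/n0 = nx/2000: 1, 0.82, 0.63, 0.48, 0.35, 0.3
R0 = Σ lx·mx = 0 + 0.984 + 0.945 + 0.432 + 0.49 + 0.36 = 3.211
Σ x·lx·mx = 7.93; T = 7.93/3.211 = 2.46964…
r ≈ ln(R0)/T = ln(3.211)/2.46964… = 0.47237… → 0.472

0.472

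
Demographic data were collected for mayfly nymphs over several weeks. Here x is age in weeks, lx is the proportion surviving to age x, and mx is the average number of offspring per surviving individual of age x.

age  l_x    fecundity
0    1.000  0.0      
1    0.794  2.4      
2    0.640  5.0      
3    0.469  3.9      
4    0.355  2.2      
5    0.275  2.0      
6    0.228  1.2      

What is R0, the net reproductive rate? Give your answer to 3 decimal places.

lx·mx by age: 0, 1.9056, 3.2, 1.8291, 0.781, 0.55, 0.2736
R0 = Σ lx·mx = 8.5393 → 8.539

8.539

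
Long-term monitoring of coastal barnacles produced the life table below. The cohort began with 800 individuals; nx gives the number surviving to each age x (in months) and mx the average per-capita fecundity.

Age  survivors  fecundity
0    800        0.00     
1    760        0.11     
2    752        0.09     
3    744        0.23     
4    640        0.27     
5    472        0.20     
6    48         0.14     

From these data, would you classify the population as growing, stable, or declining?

declining

lx = nx/n0 = nx/800: 1, 0.95, 0.94, 0.93, 0.8, 0.59, 0.06
R0 = Σ lx·mx = 0 + 0.1045 + 0.0846 + 0.2139 + 0.216 + 0.118 + 0.0084 = 0.7454
R0 < 1, so the population is declining.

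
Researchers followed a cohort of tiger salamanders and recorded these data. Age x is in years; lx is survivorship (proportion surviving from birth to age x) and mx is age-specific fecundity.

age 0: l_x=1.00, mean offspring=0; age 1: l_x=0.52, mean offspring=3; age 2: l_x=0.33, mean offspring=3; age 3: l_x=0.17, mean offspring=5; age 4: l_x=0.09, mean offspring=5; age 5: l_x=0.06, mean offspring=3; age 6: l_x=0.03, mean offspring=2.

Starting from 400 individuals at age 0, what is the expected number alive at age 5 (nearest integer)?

24

Expected survivors = N0 · l_5 = 400 × 0.06 = 24 → 24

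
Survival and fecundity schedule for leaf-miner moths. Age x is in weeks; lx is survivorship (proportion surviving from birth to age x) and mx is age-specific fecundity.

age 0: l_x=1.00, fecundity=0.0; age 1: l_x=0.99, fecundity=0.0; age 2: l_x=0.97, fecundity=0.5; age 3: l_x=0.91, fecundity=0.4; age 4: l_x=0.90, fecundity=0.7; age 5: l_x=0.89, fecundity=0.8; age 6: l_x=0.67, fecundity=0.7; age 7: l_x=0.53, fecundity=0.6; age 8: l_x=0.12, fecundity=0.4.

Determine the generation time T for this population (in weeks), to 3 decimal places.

lx·mx: 0, 0, 0.485, 0.364, 0.63, 0.712, 0.469, 0.318, 0.048 → R0 = 3.026
x·lx·mx: 0, 0, 0.97, 1.092, 2.52, 3.56, 2.814, 2.226, 0.384 → Σ = 13.566
T = 13.566 / 3.026 = 4.483146… → 4.483

4.483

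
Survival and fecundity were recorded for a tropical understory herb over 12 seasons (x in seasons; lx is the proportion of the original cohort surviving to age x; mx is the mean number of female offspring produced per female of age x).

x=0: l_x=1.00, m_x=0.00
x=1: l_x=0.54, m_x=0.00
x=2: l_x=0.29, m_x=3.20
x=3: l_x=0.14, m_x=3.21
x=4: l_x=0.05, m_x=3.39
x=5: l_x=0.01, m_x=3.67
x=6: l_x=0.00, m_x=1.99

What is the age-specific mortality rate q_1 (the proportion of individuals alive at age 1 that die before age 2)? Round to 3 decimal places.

0.463

q_1 = (l_1 − l_2) / l_1 = (0.54 − 0.29) / 0.54
     = 0.25 / 0.54 = 0.462963… → 0.463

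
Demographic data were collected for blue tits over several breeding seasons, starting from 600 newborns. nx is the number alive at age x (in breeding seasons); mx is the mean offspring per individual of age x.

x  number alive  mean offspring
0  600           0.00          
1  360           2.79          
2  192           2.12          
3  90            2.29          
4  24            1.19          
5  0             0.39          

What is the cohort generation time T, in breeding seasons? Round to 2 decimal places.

lx = nx/n0 = nx/600: 1, 0.6, 0.32, 0.15, 0.04, 0
lx·mx: 0, 1.674, 0.6784, 0.3435, 0.0476, 0 → R0 = 2.7435
x·lx·mx: 0, 1.674, 1.3568, 1.0305, 0.1904, 0 → Σ = 4.2517
T = 4.2517 / 2.7435 = 1.549736… → 1.55

1.55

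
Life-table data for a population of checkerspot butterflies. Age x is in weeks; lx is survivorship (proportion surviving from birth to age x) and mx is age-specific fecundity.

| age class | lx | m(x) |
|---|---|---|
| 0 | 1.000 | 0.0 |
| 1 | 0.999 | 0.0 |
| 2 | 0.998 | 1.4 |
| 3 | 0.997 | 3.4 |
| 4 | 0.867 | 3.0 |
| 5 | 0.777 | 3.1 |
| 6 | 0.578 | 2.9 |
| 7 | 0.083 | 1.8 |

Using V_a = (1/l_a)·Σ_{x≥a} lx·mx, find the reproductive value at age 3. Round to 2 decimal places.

10.26

lx·mx for x ≥ 3: 3.3898, 2.601, 2.4087, 1.6762, 0.1494 → sum = 10.2251
V_3 = 10.2251 / l_3 = 10.2251 / 0.997 = 10.255868… → 10.26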